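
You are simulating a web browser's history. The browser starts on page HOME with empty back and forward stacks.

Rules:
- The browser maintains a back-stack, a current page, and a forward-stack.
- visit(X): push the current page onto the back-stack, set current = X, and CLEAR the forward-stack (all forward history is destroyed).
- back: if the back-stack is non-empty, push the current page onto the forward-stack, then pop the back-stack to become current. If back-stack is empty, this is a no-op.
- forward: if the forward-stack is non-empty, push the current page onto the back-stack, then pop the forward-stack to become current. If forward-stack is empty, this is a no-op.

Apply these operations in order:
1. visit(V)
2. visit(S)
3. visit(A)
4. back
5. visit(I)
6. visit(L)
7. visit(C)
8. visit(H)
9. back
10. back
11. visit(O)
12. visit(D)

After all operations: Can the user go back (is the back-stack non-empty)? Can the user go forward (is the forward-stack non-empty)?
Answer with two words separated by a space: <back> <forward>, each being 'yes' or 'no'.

Answer: yes no

Derivation:
After 1 (visit(V)): cur=V back=1 fwd=0
After 2 (visit(S)): cur=S back=2 fwd=0
After 3 (visit(A)): cur=A back=3 fwd=0
After 4 (back): cur=S back=2 fwd=1
After 5 (visit(I)): cur=I back=3 fwd=0
After 6 (visit(L)): cur=L back=4 fwd=0
After 7 (visit(C)): cur=C back=5 fwd=0
After 8 (visit(H)): cur=H back=6 fwd=0
After 9 (back): cur=C back=5 fwd=1
After 10 (back): cur=L back=4 fwd=2
After 11 (visit(O)): cur=O back=5 fwd=0
After 12 (visit(D)): cur=D back=6 fwd=0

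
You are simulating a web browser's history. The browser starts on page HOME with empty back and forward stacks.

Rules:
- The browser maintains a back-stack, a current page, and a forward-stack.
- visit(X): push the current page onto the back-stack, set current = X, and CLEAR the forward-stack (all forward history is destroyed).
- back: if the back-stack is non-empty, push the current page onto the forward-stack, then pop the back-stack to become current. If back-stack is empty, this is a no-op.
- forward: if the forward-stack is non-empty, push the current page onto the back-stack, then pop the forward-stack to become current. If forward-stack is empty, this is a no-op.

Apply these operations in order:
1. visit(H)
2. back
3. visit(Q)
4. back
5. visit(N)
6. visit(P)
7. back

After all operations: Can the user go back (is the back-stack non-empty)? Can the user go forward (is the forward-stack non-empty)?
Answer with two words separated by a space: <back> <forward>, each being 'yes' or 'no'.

After 1 (visit(H)): cur=H back=1 fwd=0
After 2 (back): cur=HOME back=0 fwd=1
After 3 (visit(Q)): cur=Q back=1 fwd=0
After 4 (back): cur=HOME back=0 fwd=1
After 5 (visit(N)): cur=N back=1 fwd=0
After 6 (visit(P)): cur=P back=2 fwd=0
After 7 (back): cur=N back=1 fwd=1

Answer: yes yes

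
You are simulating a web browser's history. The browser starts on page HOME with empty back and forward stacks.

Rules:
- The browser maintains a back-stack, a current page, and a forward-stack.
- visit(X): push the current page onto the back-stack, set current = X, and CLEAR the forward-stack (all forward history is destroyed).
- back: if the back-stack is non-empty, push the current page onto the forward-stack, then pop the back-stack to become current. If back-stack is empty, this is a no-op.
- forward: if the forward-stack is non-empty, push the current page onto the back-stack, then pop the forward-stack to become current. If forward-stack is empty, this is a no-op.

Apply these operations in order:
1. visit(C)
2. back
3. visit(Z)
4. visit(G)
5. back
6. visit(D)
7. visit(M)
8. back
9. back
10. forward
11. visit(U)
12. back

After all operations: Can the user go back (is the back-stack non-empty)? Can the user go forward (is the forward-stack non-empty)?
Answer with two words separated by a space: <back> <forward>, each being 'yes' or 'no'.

After 1 (visit(C)): cur=C back=1 fwd=0
After 2 (back): cur=HOME back=0 fwd=1
After 3 (visit(Z)): cur=Z back=1 fwd=0
After 4 (visit(G)): cur=G back=2 fwd=0
After 5 (back): cur=Z back=1 fwd=1
After 6 (visit(D)): cur=D back=2 fwd=0
After 7 (visit(M)): cur=M back=3 fwd=0
After 8 (back): cur=D back=2 fwd=1
After 9 (back): cur=Z back=1 fwd=2
After 10 (forward): cur=D back=2 fwd=1
After 11 (visit(U)): cur=U back=3 fwd=0
After 12 (back): cur=D back=2 fwd=1

Answer: yes yes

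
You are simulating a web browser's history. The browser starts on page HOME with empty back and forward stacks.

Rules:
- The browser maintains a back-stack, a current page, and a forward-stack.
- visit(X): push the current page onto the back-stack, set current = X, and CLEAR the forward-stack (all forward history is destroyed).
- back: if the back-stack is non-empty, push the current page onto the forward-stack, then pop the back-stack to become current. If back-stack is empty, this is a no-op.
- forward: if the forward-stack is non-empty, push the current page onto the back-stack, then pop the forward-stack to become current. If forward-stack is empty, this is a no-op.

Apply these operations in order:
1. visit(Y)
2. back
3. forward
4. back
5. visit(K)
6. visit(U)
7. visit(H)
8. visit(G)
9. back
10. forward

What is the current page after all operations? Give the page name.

After 1 (visit(Y)): cur=Y back=1 fwd=0
After 2 (back): cur=HOME back=0 fwd=1
After 3 (forward): cur=Y back=1 fwd=0
After 4 (back): cur=HOME back=0 fwd=1
After 5 (visit(K)): cur=K back=1 fwd=0
After 6 (visit(U)): cur=U back=2 fwd=0
After 7 (visit(H)): cur=H back=3 fwd=0
After 8 (visit(G)): cur=G back=4 fwd=0
After 9 (back): cur=H back=3 fwd=1
After 10 (forward): cur=G back=4 fwd=0

Answer: G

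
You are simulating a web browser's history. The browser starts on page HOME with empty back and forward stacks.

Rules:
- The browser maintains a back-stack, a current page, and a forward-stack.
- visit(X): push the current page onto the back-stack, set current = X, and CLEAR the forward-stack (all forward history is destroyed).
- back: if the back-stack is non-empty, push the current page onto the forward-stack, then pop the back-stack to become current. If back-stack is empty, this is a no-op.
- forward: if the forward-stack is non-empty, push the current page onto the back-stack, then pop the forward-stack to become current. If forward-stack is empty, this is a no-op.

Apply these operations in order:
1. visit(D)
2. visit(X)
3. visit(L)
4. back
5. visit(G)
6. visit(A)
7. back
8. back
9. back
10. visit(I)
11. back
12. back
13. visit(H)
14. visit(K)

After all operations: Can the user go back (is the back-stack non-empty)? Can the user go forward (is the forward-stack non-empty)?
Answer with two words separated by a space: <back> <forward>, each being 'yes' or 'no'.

After 1 (visit(D)): cur=D back=1 fwd=0
After 2 (visit(X)): cur=X back=2 fwd=0
After 3 (visit(L)): cur=L back=3 fwd=0
After 4 (back): cur=X back=2 fwd=1
After 5 (visit(G)): cur=G back=3 fwd=0
After 6 (visit(A)): cur=A back=4 fwd=0
After 7 (back): cur=G back=3 fwd=1
After 8 (back): cur=X back=2 fwd=2
After 9 (back): cur=D back=1 fwd=3
After 10 (visit(I)): cur=I back=2 fwd=0
After 11 (back): cur=D back=1 fwd=1
After 12 (back): cur=HOME back=0 fwd=2
After 13 (visit(H)): cur=H back=1 fwd=0
After 14 (visit(K)): cur=K back=2 fwd=0

Answer: yes no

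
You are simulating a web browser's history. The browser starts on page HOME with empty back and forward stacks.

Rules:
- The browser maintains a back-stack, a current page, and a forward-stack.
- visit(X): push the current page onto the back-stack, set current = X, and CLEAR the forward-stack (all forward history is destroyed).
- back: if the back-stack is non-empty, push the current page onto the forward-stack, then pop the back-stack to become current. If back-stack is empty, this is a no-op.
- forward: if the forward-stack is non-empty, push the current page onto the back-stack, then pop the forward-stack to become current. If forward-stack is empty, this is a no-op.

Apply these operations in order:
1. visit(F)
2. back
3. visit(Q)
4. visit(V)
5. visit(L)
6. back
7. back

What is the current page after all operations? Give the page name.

Answer: Q

Derivation:
After 1 (visit(F)): cur=F back=1 fwd=0
After 2 (back): cur=HOME back=0 fwd=1
After 3 (visit(Q)): cur=Q back=1 fwd=0
After 4 (visit(V)): cur=V back=2 fwd=0
After 5 (visit(L)): cur=L back=3 fwd=0
After 6 (back): cur=V back=2 fwd=1
After 7 (back): cur=Q back=1 fwd=2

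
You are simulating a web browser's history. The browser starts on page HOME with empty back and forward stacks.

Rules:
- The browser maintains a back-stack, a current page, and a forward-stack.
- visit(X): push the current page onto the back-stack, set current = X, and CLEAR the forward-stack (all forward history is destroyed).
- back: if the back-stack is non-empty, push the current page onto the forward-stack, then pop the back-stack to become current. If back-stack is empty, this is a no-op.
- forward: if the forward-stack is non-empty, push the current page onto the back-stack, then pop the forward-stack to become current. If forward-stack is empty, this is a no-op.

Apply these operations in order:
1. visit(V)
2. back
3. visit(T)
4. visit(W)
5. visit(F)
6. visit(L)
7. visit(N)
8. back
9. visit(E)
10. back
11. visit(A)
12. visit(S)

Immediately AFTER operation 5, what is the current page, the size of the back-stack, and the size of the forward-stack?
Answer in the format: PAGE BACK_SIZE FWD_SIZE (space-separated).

After 1 (visit(V)): cur=V back=1 fwd=0
After 2 (back): cur=HOME back=0 fwd=1
After 3 (visit(T)): cur=T back=1 fwd=0
After 4 (visit(W)): cur=W back=2 fwd=0
After 5 (visit(F)): cur=F back=3 fwd=0

F 3 0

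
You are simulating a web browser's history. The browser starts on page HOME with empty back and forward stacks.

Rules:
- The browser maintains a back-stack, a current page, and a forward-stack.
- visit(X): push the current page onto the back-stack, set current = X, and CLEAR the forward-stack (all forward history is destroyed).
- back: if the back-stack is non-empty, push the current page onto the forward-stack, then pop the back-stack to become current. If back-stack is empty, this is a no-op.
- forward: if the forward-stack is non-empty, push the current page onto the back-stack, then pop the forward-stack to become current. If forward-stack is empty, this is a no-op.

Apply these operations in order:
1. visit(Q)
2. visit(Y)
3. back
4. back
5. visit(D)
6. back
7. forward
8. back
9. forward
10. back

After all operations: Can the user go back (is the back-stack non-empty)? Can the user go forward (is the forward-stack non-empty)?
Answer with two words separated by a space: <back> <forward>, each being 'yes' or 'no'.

Answer: no yes

Derivation:
After 1 (visit(Q)): cur=Q back=1 fwd=0
After 2 (visit(Y)): cur=Y back=2 fwd=0
After 3 (back): cur=Q back=1 fwd=1
After 4 (back): cur=HOME back=0 fwd=2
After 5 (visit(D)): cur=D back=1 fwd=0
After 6 (back): cur=HOME back=0 fwd=1
After 7 (forward): cur=D back=1 fwd=0
After 8 (back): cur=HOME back=0 fwd=1
After 9 (forward): cur=D back=1 fwd=0
After 10 (back): cur=HOME back=0 fwd=1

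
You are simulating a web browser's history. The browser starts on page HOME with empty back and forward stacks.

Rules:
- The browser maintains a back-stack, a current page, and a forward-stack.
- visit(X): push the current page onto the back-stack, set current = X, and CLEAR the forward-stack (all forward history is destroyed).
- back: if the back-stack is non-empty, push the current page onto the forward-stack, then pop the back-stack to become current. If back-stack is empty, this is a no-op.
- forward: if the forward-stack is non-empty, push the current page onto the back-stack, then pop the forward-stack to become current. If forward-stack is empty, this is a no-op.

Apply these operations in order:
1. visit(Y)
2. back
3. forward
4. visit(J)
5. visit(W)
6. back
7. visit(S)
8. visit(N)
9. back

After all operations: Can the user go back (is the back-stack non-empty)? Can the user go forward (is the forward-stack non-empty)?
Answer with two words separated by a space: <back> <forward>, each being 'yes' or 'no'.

Answer: yes yes

Derivation:
After 1 (visit(Y)): cur=Y back=1 fwd=0
After 2 (back): cur=HOME back=0 fwd=1
After 3 (forward): cur=Y back=1 fwd=0
After 4 (visit(J)): cur=J back=2 fwd=0
After 5 (visit(W)): cur=W back=3 fwd=0
After 6 (back): cur=J back=2 fwd=1
After 7 (visit(S)): cur=S back=3 fwd=0
After 8 (visit(N)): cur=N back=4 fwd=0
After 9 (back): cur=S back=3 fwd=1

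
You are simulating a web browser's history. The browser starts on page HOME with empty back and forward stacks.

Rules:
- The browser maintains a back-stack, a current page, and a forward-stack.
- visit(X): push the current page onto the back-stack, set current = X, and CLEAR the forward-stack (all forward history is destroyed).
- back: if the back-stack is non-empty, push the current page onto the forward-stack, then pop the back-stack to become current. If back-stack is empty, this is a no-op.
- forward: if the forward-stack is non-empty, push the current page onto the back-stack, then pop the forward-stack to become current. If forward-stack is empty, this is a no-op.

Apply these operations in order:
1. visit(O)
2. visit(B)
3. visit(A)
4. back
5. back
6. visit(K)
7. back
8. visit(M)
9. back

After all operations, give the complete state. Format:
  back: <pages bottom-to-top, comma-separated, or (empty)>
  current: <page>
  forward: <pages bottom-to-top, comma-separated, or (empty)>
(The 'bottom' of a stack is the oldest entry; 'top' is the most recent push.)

Answer: back: HOME
current: O
forward: M

Derivation:
After 1 (visit(O)): cur=O back=1 fwd=0
After 2 (visit(B)): cur=B back=2 fwd=0
After 3 (visit(A)): cur=A back=3 fwd=0
After 4 (back): cur=B back=2 fwd=1
After 5 (back): cur=O back=1 fwd=2
After 6 (visit(K)): cur=K back=2 fwd=0
After 7 (back): cur=O back=1 fwd=1
After 8 (visit(M)): cur=M back=2 fwd=0
After 9 (back): cur=O back=1 fwd=1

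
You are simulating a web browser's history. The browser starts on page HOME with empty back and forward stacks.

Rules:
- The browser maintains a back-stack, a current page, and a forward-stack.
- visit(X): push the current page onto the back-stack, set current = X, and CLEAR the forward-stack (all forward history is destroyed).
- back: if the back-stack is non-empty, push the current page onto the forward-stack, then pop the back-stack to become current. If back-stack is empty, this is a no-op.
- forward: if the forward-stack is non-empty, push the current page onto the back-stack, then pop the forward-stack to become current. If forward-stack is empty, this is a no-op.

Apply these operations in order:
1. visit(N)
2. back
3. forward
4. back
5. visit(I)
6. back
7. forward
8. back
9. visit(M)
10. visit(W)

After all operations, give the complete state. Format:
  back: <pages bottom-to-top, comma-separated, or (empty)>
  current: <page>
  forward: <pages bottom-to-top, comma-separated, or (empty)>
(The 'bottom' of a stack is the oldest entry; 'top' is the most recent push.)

Answer: back: HOME,M
current: W
forward: (empty)

Derivation:
After 1 (visit(N)): cur=N back=1 fwd=0
After 2 (back): cur=HOME back=0 fwd=1
After 3 (forward): cur=N back=1 fwd=0
After 4 (back): cur=HOME back=0 fwd=1
After 5 (visit(I)): cur=I back=1 fwd=0
After 6 (back): cur=HOME back=0 fwd=1
After 7 (forward): cur=I back=1 fwd=0
After 8 (back): cur=HOME back=0 fwd=1
After 9 (visit(M)): cur=M back=1 fwd=0
After 10 (visit(W)): cur=W back=2 fwd=0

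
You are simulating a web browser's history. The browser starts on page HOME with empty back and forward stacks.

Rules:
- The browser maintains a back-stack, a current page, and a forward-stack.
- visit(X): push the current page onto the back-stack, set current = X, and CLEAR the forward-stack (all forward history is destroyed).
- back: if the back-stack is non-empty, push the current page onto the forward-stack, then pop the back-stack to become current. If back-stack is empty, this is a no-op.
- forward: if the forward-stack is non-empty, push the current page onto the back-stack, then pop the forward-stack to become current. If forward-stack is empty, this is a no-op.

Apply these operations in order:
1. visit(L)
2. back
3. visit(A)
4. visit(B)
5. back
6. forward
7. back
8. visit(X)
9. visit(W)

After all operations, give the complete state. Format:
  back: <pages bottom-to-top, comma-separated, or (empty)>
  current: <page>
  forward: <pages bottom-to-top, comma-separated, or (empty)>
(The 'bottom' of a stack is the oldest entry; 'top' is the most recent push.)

Answer: back: HOME,A,X
current: W
forward: (empty)

Derivation:
After 1 (visit(L)): cur=L back=1 fwd=0
After 2 (back): cur=HOME back=0 fwd=1
After 3 (visit(A)): cur=A back=1 fwd=0
After 4 (visit(B)): cur=B back=2 fwd=0
After 5 (back): cur=A back=1 fwd=1
After 6 (forward): cur=B back=2 fwd=0
After 7 (back): cur=A back=1 fwd=1
After 8 (visit(X)): cur=X back=2 fwd=0
After 9 (visit(W)): cur=W back=3 fwd=0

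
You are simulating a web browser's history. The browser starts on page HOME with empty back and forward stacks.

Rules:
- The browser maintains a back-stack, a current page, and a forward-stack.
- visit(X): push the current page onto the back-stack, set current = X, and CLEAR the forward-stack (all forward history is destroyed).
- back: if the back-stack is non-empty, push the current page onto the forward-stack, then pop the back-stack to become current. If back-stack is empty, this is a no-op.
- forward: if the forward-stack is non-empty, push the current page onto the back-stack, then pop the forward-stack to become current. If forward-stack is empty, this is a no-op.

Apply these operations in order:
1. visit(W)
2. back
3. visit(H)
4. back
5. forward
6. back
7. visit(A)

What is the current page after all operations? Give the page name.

After 1 (visit(W)): cur=W back=1 fwd=0
After 2 (back): cur=HOME back=0 fwd=1
After 3 (visit(H)): cur=H back=1 fwd=0
After 4 (back): cur=HOME back=0 fwd=1
After 5 (forward): cur=H back=1 fwd=0
After 6 (back): cur=HOME back=0 fwd=1
After 7 (visit(A)): cur=A back=1 fwd=0

Answer: A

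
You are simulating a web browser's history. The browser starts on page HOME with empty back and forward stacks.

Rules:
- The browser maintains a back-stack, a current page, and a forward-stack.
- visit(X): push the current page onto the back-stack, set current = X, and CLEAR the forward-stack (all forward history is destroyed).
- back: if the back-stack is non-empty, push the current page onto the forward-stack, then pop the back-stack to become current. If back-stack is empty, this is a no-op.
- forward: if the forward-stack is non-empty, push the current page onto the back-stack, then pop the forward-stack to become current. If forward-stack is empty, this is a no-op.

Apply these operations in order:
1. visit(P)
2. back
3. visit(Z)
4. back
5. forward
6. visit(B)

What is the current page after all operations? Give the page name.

Answer: B

Derivation:
After 1 (visit(P)): cur=P back=1 fwd=0
After 2 (back): cur=HOME back=0 fwd=1
After 3 (visit(Z)): cur=Z back=1 fwd=0
After 4 (back): cur=HOME back=0 fwd=1
After 5 (forward): cur=Z back=1 fwd=0
After 6 (visit(B)): cur=B back=2 fwd=0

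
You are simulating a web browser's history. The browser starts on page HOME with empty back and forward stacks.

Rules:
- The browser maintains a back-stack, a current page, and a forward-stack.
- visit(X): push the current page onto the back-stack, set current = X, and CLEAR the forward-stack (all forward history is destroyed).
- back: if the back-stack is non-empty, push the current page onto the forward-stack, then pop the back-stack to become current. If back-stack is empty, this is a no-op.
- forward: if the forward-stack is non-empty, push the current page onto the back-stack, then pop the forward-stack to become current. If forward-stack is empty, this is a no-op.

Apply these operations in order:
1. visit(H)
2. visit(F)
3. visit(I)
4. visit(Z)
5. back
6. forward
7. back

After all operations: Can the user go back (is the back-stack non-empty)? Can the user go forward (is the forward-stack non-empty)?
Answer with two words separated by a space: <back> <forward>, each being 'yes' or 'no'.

Answer: yes yes

Derivation:
After 1 (visit(H)): cur=H back=1 fwd=0
After 2 (visit(F)): cur=F back=2 fwd=0
After 3 (visit(I)): cur=I back=3 fwd=0
After 4 (visit(Z)): cur=Z back=4 fwd=0
After 5 (back): cur=I back=3 fwd=1
After 6 (forward): cur=Z back=4 fwd=0
After 7 (back): cur=I back=3 fwd=1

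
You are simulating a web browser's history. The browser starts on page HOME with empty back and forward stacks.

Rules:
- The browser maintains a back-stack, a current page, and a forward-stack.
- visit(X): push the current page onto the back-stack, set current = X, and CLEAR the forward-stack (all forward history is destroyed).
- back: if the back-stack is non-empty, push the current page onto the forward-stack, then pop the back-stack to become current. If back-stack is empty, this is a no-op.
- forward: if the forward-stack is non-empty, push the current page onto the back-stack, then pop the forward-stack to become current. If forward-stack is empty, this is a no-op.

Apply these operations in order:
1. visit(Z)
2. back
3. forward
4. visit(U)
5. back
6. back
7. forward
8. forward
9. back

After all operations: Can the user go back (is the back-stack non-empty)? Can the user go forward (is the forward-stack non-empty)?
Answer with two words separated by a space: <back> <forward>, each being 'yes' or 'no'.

After 1 (visit(Z)): cur=Z back=1 fwd=0
After 2 (back): cur=HOME back=0 fwd=1
After 3 (forward): cur=Z back=1 fwd=0
After 4 (visit(U)): cur=U back=2 fwd=0
After 5 (back): cur=Z back=1 fwd=1
After 6 (back): cur=HOME back=0 fwd=2
After 7 (forward): cur=Z back=1 fwd=1
After 8 (forward): cur=U back=2 fwd=0
After 9 (back): cur=Z back=1 fwd=1

Answer: yes yes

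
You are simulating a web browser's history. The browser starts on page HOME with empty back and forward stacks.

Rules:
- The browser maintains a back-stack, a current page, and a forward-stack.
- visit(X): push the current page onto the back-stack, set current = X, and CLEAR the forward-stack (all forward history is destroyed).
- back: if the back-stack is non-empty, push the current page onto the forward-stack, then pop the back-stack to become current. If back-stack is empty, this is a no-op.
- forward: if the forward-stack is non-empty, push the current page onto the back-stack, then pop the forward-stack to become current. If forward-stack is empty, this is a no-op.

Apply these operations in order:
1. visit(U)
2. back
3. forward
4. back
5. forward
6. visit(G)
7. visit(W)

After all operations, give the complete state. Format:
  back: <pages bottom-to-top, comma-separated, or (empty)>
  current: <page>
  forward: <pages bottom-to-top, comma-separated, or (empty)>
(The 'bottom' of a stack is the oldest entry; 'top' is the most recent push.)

Answer: back: HOME,U,G
current: W
forward: (empty)

Derivation:
After 1 (visit(U)): cur=U back=1 fwd=0
After 2 (back): cur=HOME back=0 fwd=1
After 3 (forward): cur=U back=1 fwd=0
After 4 (back): cur=HOME back=0 fwd=1
After 5 (forward): cur=U back=1 fwd=0
After 6 (visit(G)): cur=G back=2 fwd=0
After 7 (visit(W)): cur=W back=3 fwd=0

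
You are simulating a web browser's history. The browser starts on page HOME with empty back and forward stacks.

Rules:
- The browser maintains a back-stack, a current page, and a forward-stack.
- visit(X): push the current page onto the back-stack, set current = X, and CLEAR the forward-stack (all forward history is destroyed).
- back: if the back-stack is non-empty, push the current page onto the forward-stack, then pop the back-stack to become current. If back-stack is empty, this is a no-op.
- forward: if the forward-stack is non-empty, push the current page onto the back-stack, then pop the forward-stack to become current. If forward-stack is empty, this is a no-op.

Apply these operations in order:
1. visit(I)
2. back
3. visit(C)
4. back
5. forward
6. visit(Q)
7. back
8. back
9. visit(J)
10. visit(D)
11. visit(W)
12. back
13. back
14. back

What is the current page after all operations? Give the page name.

After 1 (visit(I)): cur=I back=1 fwd=0
After 2 (back): cur=HOME back=0 fwd=1
After 3 (visit(C)): cur=C back=1 fwd=0
After 4 (back): cur=HOME back=0 fwd=1
After 5 (forward): cur=C back=1 fwd=0
After 6 (visit(Q)): cur=Q back=2 fwd=0
After 7 (back): cur=C back=1 fwd=1
After 8 (back): cur=HOME back=0 fwd=2
After 9 (visit(J)): cur=J back=1 fwd=0
After 10 (visit(D)): cur=D back=2 fwd=0
After 11 (visit(W)): cur=W back=3 fwd=0
After 12 (back): cur=D back=2 fwd=1
After 13 (back): cur=J back=1 fwd=2
After 14 (back): cur=HOME back=0 fwd=3

Answer: HOME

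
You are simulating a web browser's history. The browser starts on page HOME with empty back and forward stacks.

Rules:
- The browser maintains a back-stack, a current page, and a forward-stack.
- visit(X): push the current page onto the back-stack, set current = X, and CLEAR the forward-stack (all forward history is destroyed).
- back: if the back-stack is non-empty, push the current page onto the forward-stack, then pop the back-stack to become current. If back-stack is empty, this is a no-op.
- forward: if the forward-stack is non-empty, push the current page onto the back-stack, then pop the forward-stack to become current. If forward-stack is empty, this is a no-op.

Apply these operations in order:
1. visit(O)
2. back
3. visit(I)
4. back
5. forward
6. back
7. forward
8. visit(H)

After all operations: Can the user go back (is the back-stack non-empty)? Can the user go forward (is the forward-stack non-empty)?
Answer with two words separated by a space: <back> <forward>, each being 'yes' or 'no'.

Answer: yes no

Derivation:
After 1 (visit(O)): cur=O back=1 fwd=0
After 2 (back): cur=HOME back=0 fwd=1
After 3 (visit(I)): cur=I back=1 fwd=0
After 4 (back): cur=HOME back=0 fwd=1
After 5 (forward): cur=I back=1 fwd=0
After 6 (back): cur=HOME back=0 fwd=1
After 7 (forward): cur=I back=1 fwd=0
After 8 (visit(H)): cur=H back=2 fwd=0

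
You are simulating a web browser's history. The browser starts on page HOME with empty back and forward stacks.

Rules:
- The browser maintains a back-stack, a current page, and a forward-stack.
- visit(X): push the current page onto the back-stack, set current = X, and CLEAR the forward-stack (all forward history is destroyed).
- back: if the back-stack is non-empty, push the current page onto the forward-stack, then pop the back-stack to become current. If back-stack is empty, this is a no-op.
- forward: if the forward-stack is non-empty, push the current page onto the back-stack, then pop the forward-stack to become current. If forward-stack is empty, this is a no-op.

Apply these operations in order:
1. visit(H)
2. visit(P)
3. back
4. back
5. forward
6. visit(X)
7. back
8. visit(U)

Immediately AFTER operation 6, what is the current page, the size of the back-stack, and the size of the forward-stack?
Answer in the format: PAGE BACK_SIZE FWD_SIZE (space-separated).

After 1 (visit(H)): cur=H back=1 fwd=0
After 2 (visit(P)): cur=P back=2 fwd=0
After 3 (back): cur=H back=1 fwd=1
After 4 (back): cur=HOME back=0 fwd=2
After 5 (forward): cur=H back=1 fwd=1
After 6 (visit(X)): cur=X back=2 fwd=0

X 2 0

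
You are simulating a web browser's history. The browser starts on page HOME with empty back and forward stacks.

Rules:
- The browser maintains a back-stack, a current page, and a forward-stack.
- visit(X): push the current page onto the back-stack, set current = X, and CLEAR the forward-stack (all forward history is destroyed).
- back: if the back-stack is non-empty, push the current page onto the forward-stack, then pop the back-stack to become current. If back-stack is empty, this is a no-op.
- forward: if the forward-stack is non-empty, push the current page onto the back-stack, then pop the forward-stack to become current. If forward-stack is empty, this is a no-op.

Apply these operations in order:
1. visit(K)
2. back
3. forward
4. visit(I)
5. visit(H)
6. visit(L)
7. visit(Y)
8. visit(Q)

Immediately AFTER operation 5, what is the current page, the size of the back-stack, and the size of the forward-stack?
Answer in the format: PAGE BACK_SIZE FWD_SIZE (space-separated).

After 1 (visit(K)): cur=K back=1 fwd=0
After 2 (back): cur=HOME back=0 fwd=1
After 3 (forward): cur=K back=1 fwd=0
After 4 (visit(I)): cur=I back=2 fwd=0
After 5 (visit(H)): cur=H back=3 fwd=0

H 3 0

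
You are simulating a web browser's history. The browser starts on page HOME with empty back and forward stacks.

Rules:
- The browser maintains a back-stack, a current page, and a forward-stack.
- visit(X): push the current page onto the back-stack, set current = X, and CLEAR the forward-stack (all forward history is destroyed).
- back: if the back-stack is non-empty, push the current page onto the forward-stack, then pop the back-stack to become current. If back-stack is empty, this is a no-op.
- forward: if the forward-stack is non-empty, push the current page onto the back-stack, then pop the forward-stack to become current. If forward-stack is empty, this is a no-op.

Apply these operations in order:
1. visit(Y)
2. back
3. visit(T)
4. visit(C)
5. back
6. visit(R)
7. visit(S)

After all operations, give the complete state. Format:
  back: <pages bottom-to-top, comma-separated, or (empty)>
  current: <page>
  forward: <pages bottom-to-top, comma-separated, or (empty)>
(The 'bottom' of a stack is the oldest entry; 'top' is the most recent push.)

Answer: back: HOME,T,R
current: S
forward: (empty)

Derivation:
After 1 (visit(Y)): cur=Y back=1 fwd=0
After 2 (back): cur=HOME back=0 fwd=1
After 3 (visit(T)): cur=T back=1 fwd=0
After 4 (visit(C)): cur=C back=2 fwd=0
After 5 (back): cur=T back=1 fwd=1
After 6 (visit(R)): cur=R back=2 fwd=0
After 7 (visit(S)): cur=S back=3 fwd=0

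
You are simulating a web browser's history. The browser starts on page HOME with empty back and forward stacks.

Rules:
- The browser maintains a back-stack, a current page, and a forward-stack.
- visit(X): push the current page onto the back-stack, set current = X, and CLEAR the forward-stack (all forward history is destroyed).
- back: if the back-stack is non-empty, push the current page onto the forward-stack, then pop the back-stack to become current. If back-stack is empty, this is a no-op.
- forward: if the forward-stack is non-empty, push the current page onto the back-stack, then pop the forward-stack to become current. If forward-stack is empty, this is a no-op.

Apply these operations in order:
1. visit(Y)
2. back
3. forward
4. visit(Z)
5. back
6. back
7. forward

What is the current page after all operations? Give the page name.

After 1 (visit(Y)): cur=Y back=1 fwd=0
After 2 (back): cur=HOME back=0 fwd=1
After 3 (forward): cur=Y back=1 fwd=0
After 4 (visit(Z)): cur=Z back=2 fwd=0
After 5 (back): cur=Y back=1 fwd=1
After 6 (back): cur=HOME back=0 fwd=2
After 7 (forward): cur=Y back=1 fwd=1

Answer: Y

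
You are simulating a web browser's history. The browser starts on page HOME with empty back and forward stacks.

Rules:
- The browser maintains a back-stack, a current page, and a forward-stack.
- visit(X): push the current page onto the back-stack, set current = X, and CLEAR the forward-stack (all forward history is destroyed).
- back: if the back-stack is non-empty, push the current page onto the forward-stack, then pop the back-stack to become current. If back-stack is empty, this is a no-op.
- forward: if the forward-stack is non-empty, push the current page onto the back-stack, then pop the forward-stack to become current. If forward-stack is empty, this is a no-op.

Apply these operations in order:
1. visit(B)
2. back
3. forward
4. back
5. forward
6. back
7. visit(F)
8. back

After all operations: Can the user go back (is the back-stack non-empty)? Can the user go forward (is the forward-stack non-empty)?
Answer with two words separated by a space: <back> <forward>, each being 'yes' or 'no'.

After 1 (visit(B)): cur=B back=1 fwd=0
After 2 (back): cur=HOME back=0 fwd=1
After 3 (forward): cur=B back=1 fwd=0
After 4 (back): cur=HOME back=0 fwd=1
After 5 (forward): cur=B back=1 fwd=0
After 6 (back): cur=HOME back=0 fwd=1
After 7 (visit(F)): cur=F back=1 fwd=0
After 8 (back): cur=HOME back=0 fwd=1

Answer: no yes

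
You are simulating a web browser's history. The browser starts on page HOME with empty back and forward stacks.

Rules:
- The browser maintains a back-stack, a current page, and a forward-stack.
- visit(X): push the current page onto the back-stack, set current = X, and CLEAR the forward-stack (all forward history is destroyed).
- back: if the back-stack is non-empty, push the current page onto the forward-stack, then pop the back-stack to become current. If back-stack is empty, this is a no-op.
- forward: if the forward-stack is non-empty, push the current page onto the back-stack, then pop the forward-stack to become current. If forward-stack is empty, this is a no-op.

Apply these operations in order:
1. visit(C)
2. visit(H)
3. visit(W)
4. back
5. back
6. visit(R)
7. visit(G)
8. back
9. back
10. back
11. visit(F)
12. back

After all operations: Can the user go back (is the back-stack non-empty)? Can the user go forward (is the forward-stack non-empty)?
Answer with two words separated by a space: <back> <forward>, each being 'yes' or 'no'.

Answer: no yes

Derivation:
After 1 (visit(C)): cur=C back=1 fwd=0
After 2 (visit(H)): cur=H back=2 fwd=0
After 3 (visit(W)): cur=W back=3 fwd=0
After 4 (back): cur=H back=2 fwd=1
After 5 (back): cur=C back=1 fwd=2
After 6 (visit(R)): cur=R back=2 fwd=0
After 7 (visit(G)): cur=G back=3 fwd=0
After 8 (back): cur=R back=2 fwd=1
After 9 (back): cur=C back=1 fwd=2
After 10 (back): cur=HOME back=0 fwd=3
After 11 (visit(F)): cur=F back=1 fwd=0
After 12 (back): cur=HOME back=0 fwd=1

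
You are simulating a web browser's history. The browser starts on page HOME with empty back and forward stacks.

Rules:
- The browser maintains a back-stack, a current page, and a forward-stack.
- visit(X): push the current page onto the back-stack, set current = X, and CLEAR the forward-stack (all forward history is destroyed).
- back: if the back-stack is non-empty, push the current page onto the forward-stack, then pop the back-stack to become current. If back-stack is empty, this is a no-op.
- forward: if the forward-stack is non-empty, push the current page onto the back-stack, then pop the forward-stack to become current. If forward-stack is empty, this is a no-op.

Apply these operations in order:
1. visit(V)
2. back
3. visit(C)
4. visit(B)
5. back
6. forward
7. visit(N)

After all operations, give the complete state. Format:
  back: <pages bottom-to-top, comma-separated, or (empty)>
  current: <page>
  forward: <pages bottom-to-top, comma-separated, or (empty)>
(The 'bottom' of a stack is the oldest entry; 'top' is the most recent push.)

Answer: back: HOME,C,B
current: N
forward: (empty)

Derivation:
After 1 (visit(V)): cur=V back=1 fwd=0
After 2 (back): cur=HOME back=0 fwd=1
After 3 (visit(C)): cur=C back=1 fwd=0
After 4 (visit(B)): cur=B back=2 fwd=0
After 5 (back): cur=C back=1 fwd=1
After 6 (forward): cur=B back=2 fwd=0
After 7 (visit(N)): cur=N back=3 fwd=0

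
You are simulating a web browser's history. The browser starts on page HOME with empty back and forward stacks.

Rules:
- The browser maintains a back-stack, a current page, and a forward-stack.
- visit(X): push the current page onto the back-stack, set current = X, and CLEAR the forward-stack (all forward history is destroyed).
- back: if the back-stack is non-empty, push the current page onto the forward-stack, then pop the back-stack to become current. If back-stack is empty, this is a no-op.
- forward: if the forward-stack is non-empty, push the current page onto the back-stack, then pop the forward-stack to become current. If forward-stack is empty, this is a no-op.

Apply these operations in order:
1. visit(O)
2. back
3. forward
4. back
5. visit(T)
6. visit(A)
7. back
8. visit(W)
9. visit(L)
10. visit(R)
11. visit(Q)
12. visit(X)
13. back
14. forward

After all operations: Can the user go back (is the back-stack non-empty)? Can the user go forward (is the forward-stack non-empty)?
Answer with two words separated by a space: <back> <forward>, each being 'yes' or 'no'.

Answer: yes no

Derivation:
After 1 (visit(O)): cur=O back=1 fwd=0
After 2 (back): cur=HOME back=0 fwd=1
After 3 (forward): cur=O back=1 fwd=0
After 4 (back): cur=HOME back=0 fwd=1
After 5 (visit(T)): cur=T back=1 fwd=0
After 6 (visit(A)): cur=A back=2 fwd=0
After 7 (back): cur=T back=1 fwd=1
After 8 (visit(W)): cur=W back=2 fwd=0
After 9 (visit(L)): cur=L back=3 fwd=0
After 10 (visit(R)): cur=R back=4 fwd=0
After 11 (visit(Q)): cur=Q back=5 fwd=0
After 12 (visit(X)): cur=X back=6 fwd=0
After 13 (back): cur=Q back=5 fwd=1
After 14 (forward): cur=X back=6 fwd=0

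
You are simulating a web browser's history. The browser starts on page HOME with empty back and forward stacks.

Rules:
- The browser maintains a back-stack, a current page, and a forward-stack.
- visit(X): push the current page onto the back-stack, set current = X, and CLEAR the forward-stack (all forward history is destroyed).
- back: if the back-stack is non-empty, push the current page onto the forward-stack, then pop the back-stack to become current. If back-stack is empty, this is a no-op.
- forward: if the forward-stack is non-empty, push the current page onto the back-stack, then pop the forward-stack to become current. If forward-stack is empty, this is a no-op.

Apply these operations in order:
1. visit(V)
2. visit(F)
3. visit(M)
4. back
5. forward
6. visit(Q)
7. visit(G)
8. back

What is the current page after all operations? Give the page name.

Answer: Q

Derivation:
After 1 (visit(V)): cur=V back=1 fwd=0
After 2 (visit(F)): cur=F back=2 fwd=0
After 3 (visit(M)): cur=M back=3 fwd=0
After 4 (back): cur=F back=2 fwd=1
After 5 (forward): cur=M back=3 fwd=0
After 6 (visit(Q)): cur=Q back=4 fwd=0
After 7 (visit(G)): cur=G back=5 fwd=0
After 8 (back): cur=Q back=4 fwd=1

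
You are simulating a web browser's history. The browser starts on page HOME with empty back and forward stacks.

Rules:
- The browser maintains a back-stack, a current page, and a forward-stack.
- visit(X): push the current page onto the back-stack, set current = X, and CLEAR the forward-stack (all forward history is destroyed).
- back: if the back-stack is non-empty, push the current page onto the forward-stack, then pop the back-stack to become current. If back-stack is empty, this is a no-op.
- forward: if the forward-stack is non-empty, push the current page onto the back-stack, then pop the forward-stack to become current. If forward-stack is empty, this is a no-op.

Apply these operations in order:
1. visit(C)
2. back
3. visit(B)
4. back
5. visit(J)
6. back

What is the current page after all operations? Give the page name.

Answer: HOME

Derivation:
After 1 (visit(C)): cur=C back=1 fwd=0
After 2 (back): cur=HOME back=0 fwd=1
After 3 (visit(B)): cur=B back=1 fwd=0
After 4 (back): cur=HOME back=0 fwd=1
After 5 (visit(J)): cur=J back=1 fwd=0
After 6 (back): cur=HOME back=0 fwd=1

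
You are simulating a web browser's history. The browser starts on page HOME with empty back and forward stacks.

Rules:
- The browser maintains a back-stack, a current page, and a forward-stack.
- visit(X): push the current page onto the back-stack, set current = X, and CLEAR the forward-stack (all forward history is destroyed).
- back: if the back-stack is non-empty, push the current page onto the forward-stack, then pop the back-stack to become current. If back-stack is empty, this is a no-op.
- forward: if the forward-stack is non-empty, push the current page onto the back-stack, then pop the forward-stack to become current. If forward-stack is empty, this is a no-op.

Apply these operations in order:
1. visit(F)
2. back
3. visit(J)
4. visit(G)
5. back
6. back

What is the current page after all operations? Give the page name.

After 1 (visit(F)): cur=F back=1 fwd=0
After 2 (back): cur=HOME back=0 fwd=1
After 3 (visit(J)): cur=J back=1 fwd=0
After 4 (visit(G)): cur=G back=2 fwd=0
After 5 (back): cur=J back=1 fwd=1
After 6 (back): cur=HOME back=0 fwd=2

Answer: HOME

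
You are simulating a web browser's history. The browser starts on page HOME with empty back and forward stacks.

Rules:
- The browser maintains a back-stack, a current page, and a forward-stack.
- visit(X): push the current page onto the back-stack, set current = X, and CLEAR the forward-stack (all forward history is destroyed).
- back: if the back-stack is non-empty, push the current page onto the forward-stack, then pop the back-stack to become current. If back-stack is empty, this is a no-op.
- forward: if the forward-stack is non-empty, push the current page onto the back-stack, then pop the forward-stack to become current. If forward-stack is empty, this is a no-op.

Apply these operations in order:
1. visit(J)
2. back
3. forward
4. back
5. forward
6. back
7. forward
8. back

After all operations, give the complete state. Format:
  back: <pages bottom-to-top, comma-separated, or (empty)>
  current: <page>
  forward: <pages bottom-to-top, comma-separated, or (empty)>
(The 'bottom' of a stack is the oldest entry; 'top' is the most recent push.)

After 1 (visit(J)): cur=J back=1 fwd=0
After 2 (back): cur=HOME back=0 fwd=1
After 3 (forward): cur=J back=1 fwd=0
After 4 (back): cur=HOME back=0 fwd=1
After 5 (forward): cur=J back=1 fwd=0
After 6 (back): cur=HOME back=0 fwd=1
After 7 (forward): cur=J back=1 fwd=0
After 8 (back): cur=HOME back=0 fwd=1

Answer: back: (empty)
current: HOME
forward: J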